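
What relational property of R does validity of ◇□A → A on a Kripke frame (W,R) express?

symmetry

This schema is equivalent to the B axiom A → □◇A.
It corresponds to symmetry: ∀x ∀y (Rxy → Ryx).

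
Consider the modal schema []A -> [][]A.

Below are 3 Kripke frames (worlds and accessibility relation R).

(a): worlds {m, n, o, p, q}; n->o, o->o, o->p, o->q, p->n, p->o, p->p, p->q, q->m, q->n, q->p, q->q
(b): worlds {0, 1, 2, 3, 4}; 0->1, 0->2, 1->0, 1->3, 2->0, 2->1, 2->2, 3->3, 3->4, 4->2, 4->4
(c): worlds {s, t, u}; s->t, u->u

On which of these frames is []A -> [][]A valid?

(c)

This is the axiom for transitivity; its first-order frame correspondent is forall x forall y forall z (Rxy & Ryz -> Rxz).
(a): fails — Rop and Rpn but not Ron.
(b): fails — R10 and R02 but not R12.
(c): holds.
Valid on: (c).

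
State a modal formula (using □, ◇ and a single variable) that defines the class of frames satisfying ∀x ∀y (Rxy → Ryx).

The condition is symmetry. The B schema s → □◇s defines it.

s → □◇s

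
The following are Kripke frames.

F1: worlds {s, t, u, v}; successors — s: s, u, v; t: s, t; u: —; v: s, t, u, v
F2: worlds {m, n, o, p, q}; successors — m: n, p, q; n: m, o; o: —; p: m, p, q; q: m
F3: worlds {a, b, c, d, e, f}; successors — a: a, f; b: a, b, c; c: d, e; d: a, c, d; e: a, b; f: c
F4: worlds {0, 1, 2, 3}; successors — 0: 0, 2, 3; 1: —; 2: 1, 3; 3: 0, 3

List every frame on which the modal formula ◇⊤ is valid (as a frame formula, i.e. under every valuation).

F3

This is the axiom for seriality; its first-order frame correspondent is ∀x ∃y Rxy.
F1: fails — world u has no successor.
F2: fails — world o has no successor.
F3: condition met.
F4: fails — world 1 has no successor.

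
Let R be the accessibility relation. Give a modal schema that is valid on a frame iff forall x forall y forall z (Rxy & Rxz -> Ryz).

◇r → □◇r

This is the Euclidean property; the standard corresponding axiom is 5: ◇r → □◇r.
Suppose ◇r→□◇r is valid. Take Rxy, Rxz and set V(r)={y}. Then ◇r at x, so □◇r at x, so ◇r at z, so some w with Rzw has r; w=y, i.e. Rzy. By symmetry of the argument, Ryz.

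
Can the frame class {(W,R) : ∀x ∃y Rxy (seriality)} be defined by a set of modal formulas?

Yes, by □p → ◇p

This is a Sahlqvist condition; the D axiom □p → ◇p defines it.
Suppose □p→◇p is valid. At any x set V(p)=W. Then □p at x, so ◇p at x, so x has a successor.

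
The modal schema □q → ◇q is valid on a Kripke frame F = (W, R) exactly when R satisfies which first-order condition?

Seriality

This is the D axiom.
It corresponds to seriality: ∀x ∃y Rxy.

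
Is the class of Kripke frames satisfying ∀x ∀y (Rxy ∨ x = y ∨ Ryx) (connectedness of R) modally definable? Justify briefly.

Not modally definable

Modal frame validity is preserved under disjoint unions.
Take 2 disjoint single-world reflexive frames: each is trivially connected, but their disjoint union has 2 worlds with no edge between distinct components, so it is not connected.
So the class is not modally definable.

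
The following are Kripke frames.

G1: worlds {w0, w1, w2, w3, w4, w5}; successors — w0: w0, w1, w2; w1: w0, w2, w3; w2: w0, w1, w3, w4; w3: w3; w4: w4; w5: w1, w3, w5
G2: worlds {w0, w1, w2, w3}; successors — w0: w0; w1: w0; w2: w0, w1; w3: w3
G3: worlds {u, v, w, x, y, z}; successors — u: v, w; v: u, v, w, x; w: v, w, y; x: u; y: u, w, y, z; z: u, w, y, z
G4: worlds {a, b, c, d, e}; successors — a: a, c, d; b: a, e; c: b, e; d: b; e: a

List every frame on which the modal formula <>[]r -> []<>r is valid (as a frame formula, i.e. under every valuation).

G2

Frame correspondent (Sahlqvist): forall x forall y forall z (Rxy & Rxz -> exists w (Ryw & Rzw)) — i.e. convergence.
G1: fails — Rw1w0 and Rw1w3 but w0 and w3 have no common successor.
G2: condition met.
G3: fails — Rvw and Rvx but w and x have no common successor.
G4: fails — Raa and Rac but a and c have no common successor.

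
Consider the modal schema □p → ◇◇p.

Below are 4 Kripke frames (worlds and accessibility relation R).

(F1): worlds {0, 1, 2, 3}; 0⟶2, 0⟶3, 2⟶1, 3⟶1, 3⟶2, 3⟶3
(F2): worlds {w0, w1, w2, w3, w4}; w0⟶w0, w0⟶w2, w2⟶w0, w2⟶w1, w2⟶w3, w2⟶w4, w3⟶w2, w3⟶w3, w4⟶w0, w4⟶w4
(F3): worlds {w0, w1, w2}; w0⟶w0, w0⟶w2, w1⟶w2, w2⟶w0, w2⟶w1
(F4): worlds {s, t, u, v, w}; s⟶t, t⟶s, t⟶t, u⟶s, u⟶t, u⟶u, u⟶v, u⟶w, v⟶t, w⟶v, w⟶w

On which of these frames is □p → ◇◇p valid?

(F4)

This is the axiom for a generalized confluence (Geach) condition; its first-order frame correspondent is ∀x ∃w (xRw ∧ xR²w).
(F1): fails — at 1 but no w with 1Rw and 1R²w.
(F2): fails — at w1 but no w with w1Rw and w1R²w.
(F3): fails — at w1 but no w with w1Rw and w1R²w.
(F4): condition met.
Valid on: (F4).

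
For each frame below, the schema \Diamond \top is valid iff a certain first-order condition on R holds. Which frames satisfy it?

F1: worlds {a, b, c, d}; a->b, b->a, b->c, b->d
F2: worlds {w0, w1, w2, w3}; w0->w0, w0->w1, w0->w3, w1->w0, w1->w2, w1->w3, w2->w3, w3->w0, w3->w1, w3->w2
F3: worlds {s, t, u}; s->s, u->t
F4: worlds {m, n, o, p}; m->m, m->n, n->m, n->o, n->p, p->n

The schema corresponds to seriality: \forall x \exists y Rxy.
F1: fails — world c has no successor.
F2: holds.
F3: fails — world t has no successor.
F4: fails — world o has no successor.

F2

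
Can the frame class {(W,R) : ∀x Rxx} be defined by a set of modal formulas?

This is a Sahlqvist condition; the T axiom □q → q defines it.
Suppose □q→q is valid. At any x set V(q)={w : Rxw}. Then □q holds at x, so q holds at x, i.e. Rxx.

Yes — defined by □q → q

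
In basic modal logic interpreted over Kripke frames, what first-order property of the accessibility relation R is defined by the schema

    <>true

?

Seriality

◇⊤ holds at w iff w has a successor, so frame-validity of ◇⊤ is exactly seriality. Equivalently via □φ → ◇φ:
Suppose □φ→◇φ is valid. At any x set V(φ)=W. Then □φ at x, so ◇φ at x, so x has a successor.
Conversely, on a frame with seriality the schema holds at every world under every valuation.
So the correspondent is seriality.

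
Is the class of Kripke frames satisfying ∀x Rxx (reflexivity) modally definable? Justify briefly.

Yes — defined by □p → p

Yes: it is reflexivity, defined by the T schema □p → p.
Suppose □p→p is valid. At any x set V(p)={w : Rxw}. Then □p holds at x, so p holds at x, i.e. Rxx.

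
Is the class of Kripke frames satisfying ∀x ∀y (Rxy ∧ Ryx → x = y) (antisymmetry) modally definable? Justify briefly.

No — not modally definable

Modal frame validity is preserved under surjective bounded morphisms.
The 8-cycle (worlds 0,1,2,3,4,5,6,7 with 0→1→2→3→4→5→6→7→0) is antisymmetric. Sending even-indexed worlds to s and odd-indexed worlds to t is a surjective bounded morphism onto the two-world frame with s↔t, which is not antisymmetric.
So no modal formula (or set of formulas) defines exactly the antisymmetric frames.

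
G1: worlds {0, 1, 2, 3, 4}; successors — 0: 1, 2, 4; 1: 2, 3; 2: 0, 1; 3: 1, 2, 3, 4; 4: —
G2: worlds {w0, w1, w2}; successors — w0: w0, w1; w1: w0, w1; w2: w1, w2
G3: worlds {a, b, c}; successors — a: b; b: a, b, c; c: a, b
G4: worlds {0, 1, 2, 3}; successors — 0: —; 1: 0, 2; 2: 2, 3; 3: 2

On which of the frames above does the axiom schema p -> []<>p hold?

none

This is the axiom for symmetry; its first-order frame correspondent is forall x forall y (Rxy -> Ryx).
G1: fails — R34 but not R43.
G2: fails — Rw2w1 but not Rw1w2.
G3: fails — Rca but not Rac.
G4: fails — R10 but not R01.
Valid on no frame.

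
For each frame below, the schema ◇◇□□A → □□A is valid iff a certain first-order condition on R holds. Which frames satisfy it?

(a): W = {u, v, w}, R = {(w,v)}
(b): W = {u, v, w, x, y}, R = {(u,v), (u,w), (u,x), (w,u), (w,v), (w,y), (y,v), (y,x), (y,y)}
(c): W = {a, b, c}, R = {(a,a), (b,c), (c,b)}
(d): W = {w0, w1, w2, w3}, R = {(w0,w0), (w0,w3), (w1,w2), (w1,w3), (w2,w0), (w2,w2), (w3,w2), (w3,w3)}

This is the axiom for a generalized confluence (Geach) condition; its first-order frame correspondent is ∀x ∀y ∀z ((xR²y ∧ xR²z) → ∃w (yR²w ∧ z = w)).
(a): ✓.
(b): fails — uR²v, uR²u but no t with vR²t and u=t.
(c): ✓.
(d): ✓.

(a), (c), (d)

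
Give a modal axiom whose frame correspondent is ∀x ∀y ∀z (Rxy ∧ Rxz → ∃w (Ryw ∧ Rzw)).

The condition is convergence. The .2 schema ◇□s → □◇s defines it.
Suppose ◇□s→□◇s is valid. Take Rxy, Rxz and set V(s)={w : Ryw}. Then □s at y so ◇□s at x, so □◇s at x, so ◇s at z, giving w with Rzw and Ryw.

◇□s → □◇s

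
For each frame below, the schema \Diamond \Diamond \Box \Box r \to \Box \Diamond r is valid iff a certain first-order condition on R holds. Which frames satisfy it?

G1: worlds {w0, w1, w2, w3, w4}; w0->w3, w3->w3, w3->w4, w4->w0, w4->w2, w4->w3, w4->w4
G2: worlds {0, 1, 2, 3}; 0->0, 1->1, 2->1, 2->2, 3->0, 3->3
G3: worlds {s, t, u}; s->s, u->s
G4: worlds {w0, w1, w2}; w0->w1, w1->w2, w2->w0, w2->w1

This is the axiom for a generalized confluence (Geach) condition; its first-order frame correspondent is \forall x \forall y \forall z ((x R^2 y \wedge xRz) \to \exists w (y R^2 w \wedge zRw)).
G1: fails — w3R²w2, w3Rw3 but no w with w2R²w and w3Rw.
G2: satisfies the condition.
G3: satisfies the condition.
G4: fails — w1R²w0, w1Rw2 but no w with w0R²w and w2Rw.
Valid on: G2, G3.

G2, G3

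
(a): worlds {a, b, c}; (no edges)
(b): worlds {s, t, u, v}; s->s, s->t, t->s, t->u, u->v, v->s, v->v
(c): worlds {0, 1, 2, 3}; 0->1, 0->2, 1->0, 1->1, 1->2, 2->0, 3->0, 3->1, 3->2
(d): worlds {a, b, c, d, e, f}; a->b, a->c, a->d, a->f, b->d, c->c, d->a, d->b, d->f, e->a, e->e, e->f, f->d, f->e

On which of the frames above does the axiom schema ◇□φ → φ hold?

Frame correspondent (Sahlqvist): ∀x ∀y (Rxy → Ryx) — i.e. symmetry.
(a): satisfies the condition.
(b): fails — Ruv but not Rvu.
(c): fails — R32 but not R23.
(d): fails — Rea but not Rae.
Valid on: (a).

(a)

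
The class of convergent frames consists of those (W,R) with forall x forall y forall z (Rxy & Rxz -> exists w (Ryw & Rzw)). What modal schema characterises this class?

The condition is convergence. The .2 schema ◇□q → □◇q defines it.
Suppose ◇□q→□◇q is valid. Take Rxy, Rxz and set V(q)={w : Ryw}. Then □q at y so ◇□q at x, so □◇q at x, so ◇q at z, giving w with Rzw and Ryw.

◇□q → □◇q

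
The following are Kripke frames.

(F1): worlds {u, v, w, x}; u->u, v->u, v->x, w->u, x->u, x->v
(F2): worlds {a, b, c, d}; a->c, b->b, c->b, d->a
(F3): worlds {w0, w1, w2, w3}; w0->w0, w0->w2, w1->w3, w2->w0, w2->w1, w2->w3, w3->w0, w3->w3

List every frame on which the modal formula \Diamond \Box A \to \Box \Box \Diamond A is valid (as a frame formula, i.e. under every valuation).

(F1)

The schema corresponds to a generalized confluence (Geach) condition: \forall x \forall y \forall z ((xRy \wedge x R^2 z) \to \exists w (yRw \wedge zRw)).
(F1): satisfies the condition.
(F2): fails — dRa, dR²c but no w with aRw and cRw.
(F3): fails — w0Rw0, w0R²w1 but no w with w0Rw and w1Rw.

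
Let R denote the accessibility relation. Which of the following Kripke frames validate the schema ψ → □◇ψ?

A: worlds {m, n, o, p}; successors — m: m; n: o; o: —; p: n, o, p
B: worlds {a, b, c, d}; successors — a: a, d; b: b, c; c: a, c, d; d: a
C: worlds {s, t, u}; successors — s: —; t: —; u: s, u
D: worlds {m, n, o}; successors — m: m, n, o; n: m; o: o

none

The schema corresponds to symmetry: ∀x ∀y (Rxy → Ryx).
A: fails — Rpn but not Rnp.
B: fails — Rbc but not Rcb.
C: fails — Rus but not Rsu.
D: fails — Rmo but not Rom.
Valid on no frame.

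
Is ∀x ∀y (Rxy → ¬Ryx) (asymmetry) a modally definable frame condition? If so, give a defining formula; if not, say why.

Any modally definable frame class is closed under surjective bounded morphisms.
The 5-cycle (worlds 0,1,2,3,4 with 0→1→2→3→4→0) is asymmetric. Mapping every world to a single reflexive point • is a surjective bounded morphism, and the reflexive point is not asymmetric (R•• but asymmetry requires ¬R••).
Hence asymmetry is not modally definable.

No — not modally definable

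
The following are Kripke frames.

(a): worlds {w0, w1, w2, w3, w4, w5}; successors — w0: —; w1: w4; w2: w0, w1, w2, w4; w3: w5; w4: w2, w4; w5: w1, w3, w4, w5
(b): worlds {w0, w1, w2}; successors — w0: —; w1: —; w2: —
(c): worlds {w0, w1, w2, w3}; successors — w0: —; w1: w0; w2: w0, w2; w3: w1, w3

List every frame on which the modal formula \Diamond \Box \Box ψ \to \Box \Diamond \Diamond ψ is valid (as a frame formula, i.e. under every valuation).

(b)

The schema corresponds to a generalized confluence (Geach) condition: \forall x \forall y \forall z ((xRy \wedge xRz) \to \exists w (y R^2 w \wedge z R^2 w)).
(a): fails — w2Rw0, w2Rw0 but no w with w0R²w and w0R²w.
(b): condition met.
(c): fails — w1Rw0, w1Rw0 but no w with w0R²w and w0R²w.
Valid on: (b).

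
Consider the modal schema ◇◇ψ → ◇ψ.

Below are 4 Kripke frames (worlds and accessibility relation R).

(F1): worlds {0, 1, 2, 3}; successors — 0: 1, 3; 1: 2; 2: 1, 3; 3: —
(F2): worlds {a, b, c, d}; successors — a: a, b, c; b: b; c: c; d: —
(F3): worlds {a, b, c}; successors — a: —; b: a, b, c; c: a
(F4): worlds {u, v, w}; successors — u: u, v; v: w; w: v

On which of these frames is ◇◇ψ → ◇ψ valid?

(F2), (F3)

The schema corresponds to transitivity: ∀x ∀y ∀z (Rxy ∧ Ryz → Rxz).
(F1): fails — R12 and R23 but not R13.
(F2): satisfies the condition.
(F3): satisfies the condition.
(F4): fails — Ruv and Rvw but not Ruw.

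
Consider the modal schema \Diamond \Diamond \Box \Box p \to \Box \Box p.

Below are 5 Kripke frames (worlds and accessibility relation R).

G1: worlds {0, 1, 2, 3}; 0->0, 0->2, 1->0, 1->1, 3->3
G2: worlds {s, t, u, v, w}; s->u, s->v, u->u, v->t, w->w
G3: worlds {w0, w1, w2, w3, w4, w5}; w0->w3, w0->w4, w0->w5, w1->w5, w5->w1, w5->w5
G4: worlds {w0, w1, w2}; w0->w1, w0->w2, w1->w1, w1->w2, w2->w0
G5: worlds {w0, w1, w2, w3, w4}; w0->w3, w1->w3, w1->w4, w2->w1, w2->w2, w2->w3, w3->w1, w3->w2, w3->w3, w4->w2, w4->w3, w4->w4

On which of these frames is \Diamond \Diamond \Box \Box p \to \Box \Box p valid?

Frame correspondent (Sahlqvist): \forall x \forall y \forall z ((x R^2 y \wedge x R^2 z) \to \exists w (y R^2 w \wedge z = w)) — i.e. a generalized confluence (Geach) condition.
G1: fails — 0R²2, 0R²0 but no w with 2R²w and 0=w.
G2: fails — sR²t, sR²t but no w* with tR²w* and t=w*.
G3: holds.
G4: fails — w0R²w2, w0R²w0 but no w with w2R²w and w0=w.
G5: holds.
Valid on: G3, G5.

G3, G5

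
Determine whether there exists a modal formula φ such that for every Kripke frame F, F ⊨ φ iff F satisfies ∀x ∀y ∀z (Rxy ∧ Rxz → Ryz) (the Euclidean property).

Yes, by ◇r → □◇r

Yes: it is the Euclidean property, defined by the 5 schema ◇r → □◇r.
Suppose ◇r→□◇r is valid. Take Rxy, Rxz and set V(r)={y}. Then ◇r at x, so □◇r at x, so ◇r at z, so some w with Rzw has r; w=y, i.e. Rzy. By symmetry of the argument, Ryz.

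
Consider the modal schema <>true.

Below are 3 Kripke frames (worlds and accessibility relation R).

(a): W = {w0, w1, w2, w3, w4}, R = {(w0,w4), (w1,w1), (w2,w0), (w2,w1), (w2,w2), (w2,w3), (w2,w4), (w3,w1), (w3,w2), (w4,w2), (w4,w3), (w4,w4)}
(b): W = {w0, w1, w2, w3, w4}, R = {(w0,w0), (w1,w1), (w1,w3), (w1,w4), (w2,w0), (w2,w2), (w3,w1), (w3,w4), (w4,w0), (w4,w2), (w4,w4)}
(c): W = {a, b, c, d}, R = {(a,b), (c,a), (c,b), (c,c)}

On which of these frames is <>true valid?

(a), (b)

The schema corresponds to seriality: forall x exists y Rxy.
(a): condition met.
(b): condition met.
(c): fails — world b has no successor.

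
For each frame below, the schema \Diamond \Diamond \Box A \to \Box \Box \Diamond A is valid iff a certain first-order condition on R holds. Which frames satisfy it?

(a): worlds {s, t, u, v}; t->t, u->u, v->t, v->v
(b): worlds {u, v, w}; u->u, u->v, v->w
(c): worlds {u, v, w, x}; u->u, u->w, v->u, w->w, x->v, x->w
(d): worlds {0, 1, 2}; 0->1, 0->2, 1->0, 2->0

The schema corresponds to a generalized confluence (Geach) condition: \forall x \forall y \forall z ((x R^2 y \wedge x R^2 z) \to \exists w (yRw \wedge zRw)).
(a): holds.
(b): fails — uR²u, uR²v but no t with uRt and vRt.
(c): holds.
(d): holds.
Valid on: (a), (c), (d).

(a), (c), (d)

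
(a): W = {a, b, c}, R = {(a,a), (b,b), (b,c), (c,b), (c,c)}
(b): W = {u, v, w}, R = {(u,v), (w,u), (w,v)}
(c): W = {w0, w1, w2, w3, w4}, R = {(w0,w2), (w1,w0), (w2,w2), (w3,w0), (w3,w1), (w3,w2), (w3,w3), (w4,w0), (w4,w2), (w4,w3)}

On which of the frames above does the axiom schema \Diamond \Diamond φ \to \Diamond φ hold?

(a), (b)

This is the axiom for transitivity; its first-order frame correspondent is \forall x \forall y \forall z (Rxy \wedge Ryz \to Rxz).
(a): condition met.
(b): condition met.
(c): fails — Rw1w0 and Rw0w2 but not Rw1w2.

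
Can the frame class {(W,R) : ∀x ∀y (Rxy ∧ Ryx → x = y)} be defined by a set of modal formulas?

If a class were modally definable it would be closed under surjective bounded morphisms (Goldblatt–Thomason).
The 4-cycle (worlds s,t,u,v with s→t→u→v→s) is antisymmetric. Sending even-indexed worlds to s and odd-indexed worlds to t is a surjective bounded morphism onto the two-world frame with s↔t, which is not antisymmetric.
So no modal formula (or set of formulas) defines exactly the antisymmetric frames.

No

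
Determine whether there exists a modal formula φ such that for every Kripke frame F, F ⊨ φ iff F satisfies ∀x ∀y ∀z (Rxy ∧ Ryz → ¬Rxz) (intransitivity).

Not modally definable

Modal frame validity is preserved under surjective bounded morphisms.
The 3-cycle (worlds a,b,c with a→b→c→a) is intransitive. Mapping every world to a single reflexive point • is a surjective bounded morphism; the reflexive point is not intransitive (R••∧R•• but R••).
So the class is not modally definable.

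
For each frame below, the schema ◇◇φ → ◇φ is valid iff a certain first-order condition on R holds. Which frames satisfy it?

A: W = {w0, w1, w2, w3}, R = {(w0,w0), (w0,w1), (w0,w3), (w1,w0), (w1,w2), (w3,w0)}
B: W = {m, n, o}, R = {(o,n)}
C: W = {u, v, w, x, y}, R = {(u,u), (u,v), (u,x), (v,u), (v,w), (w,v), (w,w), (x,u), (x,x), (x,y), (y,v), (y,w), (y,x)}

B

The schema corresponds to a generalized confluence (Geach) condition: ∀x ∀y (xR²y → ∃w (y = w ∧ xRw)).
A: fails — w0R²w2 but no w with w2=w and w0Rw.
B: satisfies the condition.
C: fails — uR²w but no t with w=t and uRt.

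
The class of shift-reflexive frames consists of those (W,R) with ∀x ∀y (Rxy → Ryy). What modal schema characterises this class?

□(□ψ → ψ)

This is shift-reflexivity; the standard corresponding axiom is T□: □(□ψ → ψ).
Suppose □(□ψ→ψ) is valid. Take Rxy and set V(ψ)={w : Ryw}. Then at y, □ψ holds; since □(□ψ→ψ) at x, □ψ→ψ at y, so ψ at y, i.e. Ryy.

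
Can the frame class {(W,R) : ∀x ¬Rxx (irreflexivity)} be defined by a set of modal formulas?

Not modally definable

If a class were modally definable it would be closed under surjective bounded morphisms (Goldblatt–Thomason).
The 3-cycle (worlds a,b,c with a→b→c→a) is irreflexive, and the map sending every world to a single reflexive point • is a surjective bounded morphism (forth: every edge maps to (•,•); back: every world has a successor). So any modal formula valid on the 3-cycle is also valid on the reflexive point, which is not irreflexive.
So the class is not modally definable.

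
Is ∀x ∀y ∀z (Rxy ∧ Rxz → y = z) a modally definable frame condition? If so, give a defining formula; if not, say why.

Yes — defined by ◇q → □q

Yes: it is partial functionality, defined by the CD schema ◇q → □q.
Suppose ◇q→□q is valid. Take Rxy, Rxz and set V(q)={y}. Then ◇q at x, so □q at x, so q at z, i.e. z=y.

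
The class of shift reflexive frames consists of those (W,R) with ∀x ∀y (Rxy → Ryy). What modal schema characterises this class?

This is shift-reflexivity; the standard corresponding axiom is T□: □(□p → p).
Suppose □(□p→p) is valid. Take Rxy and set V(p)={w : Ryw}. Then at y, □p holds; since □(□p→p) at x, □p→p at y, so p at y, i.e. Ryy.

□(□p → p)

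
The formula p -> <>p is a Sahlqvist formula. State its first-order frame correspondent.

Equivalently (dual form): □p → p.
Suppose □p→p is valid. At any x set V(p)={w : Rxw}. Then □p holds at x, so p holds at x, i.e. Rxx.

reflexivity: forall x Rxx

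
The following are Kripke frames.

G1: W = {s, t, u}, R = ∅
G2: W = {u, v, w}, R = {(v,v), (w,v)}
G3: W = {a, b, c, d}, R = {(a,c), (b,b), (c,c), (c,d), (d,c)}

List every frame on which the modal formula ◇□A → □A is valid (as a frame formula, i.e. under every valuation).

G1, G2

The schema corresponds to the Euclidean property: ∀x ∀y ∀z (Rxy ∧ Rxz → Ryz).
G1: satisfies the condition.
G2: satisfies the condition.
G3: fails — Rcd and Rcd but not Rdd.
Valid on: G1, G2.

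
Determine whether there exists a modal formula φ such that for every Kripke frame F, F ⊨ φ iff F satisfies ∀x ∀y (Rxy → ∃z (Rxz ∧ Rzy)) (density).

Yes: it is density, defined by the C4 schema □□r → □r.

Yes, by □□r → □r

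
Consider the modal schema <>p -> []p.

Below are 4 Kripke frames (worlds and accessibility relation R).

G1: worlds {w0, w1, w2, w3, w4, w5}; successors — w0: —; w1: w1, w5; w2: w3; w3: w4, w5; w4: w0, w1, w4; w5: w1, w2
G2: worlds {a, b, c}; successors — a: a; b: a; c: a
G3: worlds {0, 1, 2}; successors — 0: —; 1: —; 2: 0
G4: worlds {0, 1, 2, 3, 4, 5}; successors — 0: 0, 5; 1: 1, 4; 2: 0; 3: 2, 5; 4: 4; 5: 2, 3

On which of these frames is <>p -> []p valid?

This is the axiom for partial functionality; its first-order frame correspondent is forall x forall y forall z (Rxy & Rxz -> y = z).
G1: fails — w1 sees both w1 and w5.
G2: condition met.
G3: condition met.
G4: fails — 0 sees both 0 and 5.
Valid on: G2, G3.

G2, G3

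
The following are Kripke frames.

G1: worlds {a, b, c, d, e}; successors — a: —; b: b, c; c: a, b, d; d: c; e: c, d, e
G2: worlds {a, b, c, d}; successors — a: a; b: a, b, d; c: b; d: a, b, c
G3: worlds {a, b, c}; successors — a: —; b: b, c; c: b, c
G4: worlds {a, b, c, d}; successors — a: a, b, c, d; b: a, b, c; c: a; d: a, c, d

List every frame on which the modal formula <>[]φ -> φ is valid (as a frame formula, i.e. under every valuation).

G3

Frame correspondent (Sahlqvist): forall x forall y (Rxy -> Ryx) — i.e. symmetry.
G1: fails — Rec but not Rce.
G2: fails — Rdc but not Rcd.
G3: condition met.
G4: fails — Rbc but not Rcb.
Valid on: G3.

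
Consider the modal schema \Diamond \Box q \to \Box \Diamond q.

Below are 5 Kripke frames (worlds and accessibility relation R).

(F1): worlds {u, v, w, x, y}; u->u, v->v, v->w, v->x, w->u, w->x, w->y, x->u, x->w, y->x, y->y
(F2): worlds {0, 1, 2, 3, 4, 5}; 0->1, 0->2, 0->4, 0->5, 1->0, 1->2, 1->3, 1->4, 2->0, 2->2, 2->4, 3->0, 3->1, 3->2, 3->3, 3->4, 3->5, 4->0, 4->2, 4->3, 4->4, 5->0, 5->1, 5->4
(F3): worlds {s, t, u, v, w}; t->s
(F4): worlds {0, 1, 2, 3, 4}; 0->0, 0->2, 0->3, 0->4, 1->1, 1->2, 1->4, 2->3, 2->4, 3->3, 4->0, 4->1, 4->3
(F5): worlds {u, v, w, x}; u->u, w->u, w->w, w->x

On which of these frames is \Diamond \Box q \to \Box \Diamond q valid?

(F2)

This is the axiom for convergence; its first-order frame correspondent is \forall x \forall y \forall z (Rxy \wedge Rxz \to \exists w (Ryw \wedge Rzw)).
(F1): fails — Rwu and Rwy but u and y have no common successor.
(F2): condition met.
(F3): fails — Rts and Rts but s and s have no common successor.
(F4): fails — R43 and R41 but 3 and 1 have no common successor.
(F5): fails — Rww and Rwx but w and x have no common successor.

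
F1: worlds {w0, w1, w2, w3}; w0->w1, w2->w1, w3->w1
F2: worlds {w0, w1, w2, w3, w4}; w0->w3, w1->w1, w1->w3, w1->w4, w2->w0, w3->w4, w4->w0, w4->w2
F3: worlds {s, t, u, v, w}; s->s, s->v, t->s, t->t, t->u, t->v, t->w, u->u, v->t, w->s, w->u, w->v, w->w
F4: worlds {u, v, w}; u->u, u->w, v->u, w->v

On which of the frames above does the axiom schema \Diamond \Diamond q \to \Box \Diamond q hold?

F1

The schema corresponds to a generalized confluence (Geach) condition: \forall x \forall y \forall z ((x R^2 y \wedge xRz) \to \exists w (y = w \wedge zRw)).
F1: condition met.
F2: fails — w1R²w0, w1Rw1 but no w with w0=w and w1Rw.
F3: fails — sR²s, sRv but no w* with s=w* and vRw*.
F4: fails — uR²u, uRw but no t with u=t and wRt.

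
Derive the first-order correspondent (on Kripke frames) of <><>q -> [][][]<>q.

forall x forall y forall z ((x R^2 y & x R^3 z) -> exists w (y = w & zRw))

This is a Sahlqvist (Geach-type) schema ◇^2□^0q → □^3◇^1q.
Minimal-valuation argument: fix x; take any y with xR^2y and any z with xR^3z. Set V(q) to the set of worlds R-reachable from y in exactly 0 steps. Then □^0q holds at y, so the antecedent holds at x; validity forces ◇^1q at z, giving a w with zR^1w and yR^0w.
First-order correspondent: forall x forall y forall z ((x R^2 y & x R^3 z) -> exists w (y = w & zRw)).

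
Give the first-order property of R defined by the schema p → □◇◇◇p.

∀x ∀z (xRz → ∃w (x = w ∧ zR³w))

This is a Sahlqvist (Geach-type) schema ◇^0□^0p → □^1◇^3p.
First-order correspondent: ∀x ∀z (xRz → ∃w (x = w ∧ zR³w)).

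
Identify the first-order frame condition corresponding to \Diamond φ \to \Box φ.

Suppose ◇φ→□φ is valid. Take Rxy, Rxz and set V(φ)={y}. Then ◇φ at x, so □φ at x, so φ at z, i.e. z=y.
The converse is a direct semantic check.
Frame condition: \forall x \forall y \forall z (Rxy \wedge Rxz \to y = z).

partial functionality: \forall x \forall y \forall z (Rxy \wedge Rxz \to y = z)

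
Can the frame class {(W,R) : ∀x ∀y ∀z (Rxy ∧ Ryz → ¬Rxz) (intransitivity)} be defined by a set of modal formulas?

Not modally definable

Any modally definable frame class is closed under surjective bounded morphisms.
The 7-cycle (worlds 0,1,2,3,4,5,6 with 0→1→2→3→4→5→6→0) is intransitive. Mapping every world to a single reflexive point • is a surjective bounded morphism; the reflexive point is not intransitive (R••∧R•• but R••).
So the class is not modally definable.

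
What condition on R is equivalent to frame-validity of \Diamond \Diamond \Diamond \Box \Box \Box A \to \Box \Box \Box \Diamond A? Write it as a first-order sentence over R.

\forall x \forall y \forall z ((x R^3 y \wedge x R^3 z) \to \exists w (y R^3 w \wedge zRw))

This is a Sahlqvist (Geach-type) schema ◇^3□^3A → □^3◇^1A.
Minimal-valuation argument: fix x; take any y with xR^3y and any z with xR^3z. Set V(A) to the set of worlds R-reachable from y in exactly 3 steps. Then □^3A holds at y, so the antecedent holds at x; validity forces ◇^1A at z, giving a w with zR^1w and yR^3w.
First-order correspondent: \forall x \forall y \forall z ((x R^3 y \wedge x R^3 z) \to \exists w (y R^3 w \wedge zRw)).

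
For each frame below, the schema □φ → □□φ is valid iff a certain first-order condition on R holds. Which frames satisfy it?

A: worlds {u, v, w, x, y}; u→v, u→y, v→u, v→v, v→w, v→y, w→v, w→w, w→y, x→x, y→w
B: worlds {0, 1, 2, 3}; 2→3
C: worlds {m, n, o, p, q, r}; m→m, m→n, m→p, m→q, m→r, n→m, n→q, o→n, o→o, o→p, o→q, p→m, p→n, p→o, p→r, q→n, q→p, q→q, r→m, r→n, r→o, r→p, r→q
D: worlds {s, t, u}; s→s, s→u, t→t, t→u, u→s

B

Frame correspondent (Sahlqvist): ∀x ∀y ∀z (Rxy ∧ Ryz → Rxz) — i.e. transitivity.
A: fails — Ruv and Rvw but not Ruw.
B: ✓.
C: fails — Ron and Rnm but not Rom.
D: fails — Rus and Rsu but not Ruu.
Valid on: B.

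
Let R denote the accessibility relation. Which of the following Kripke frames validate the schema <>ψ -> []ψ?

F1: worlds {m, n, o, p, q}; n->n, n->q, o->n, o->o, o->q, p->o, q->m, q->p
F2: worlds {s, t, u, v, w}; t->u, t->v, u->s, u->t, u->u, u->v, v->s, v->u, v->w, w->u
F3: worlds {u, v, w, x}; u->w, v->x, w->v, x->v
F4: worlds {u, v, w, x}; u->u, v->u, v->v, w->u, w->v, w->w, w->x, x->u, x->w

F3

The schema corresponds to partial functionality: forall x forall y forall z (Rxy & Rxz -> y = z).
F1: fails — n sees both n and q.
F2: fails — t sees both u and v.
F3: condition met.
F4: fails — v sees both u and v.
Valid on: F3.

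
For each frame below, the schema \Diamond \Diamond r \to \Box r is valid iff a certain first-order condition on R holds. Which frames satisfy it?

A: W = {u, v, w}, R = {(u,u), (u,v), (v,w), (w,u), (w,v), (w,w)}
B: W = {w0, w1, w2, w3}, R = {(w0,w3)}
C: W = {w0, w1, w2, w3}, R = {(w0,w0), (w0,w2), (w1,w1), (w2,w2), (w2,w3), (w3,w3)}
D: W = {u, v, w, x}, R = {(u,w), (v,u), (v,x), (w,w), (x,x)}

The schema corresponds to a generalized confluence (Geach) condition: \forall x \forall y \forall z ((x R^2 y \wedge xRz) \to \exists w (y = w \wedge z = w)).
A: fails — uR²u, uRv but u ≠ v.
B: holds.
C: fails — w0R²w0, w0Rw2 but w0 ≠ w2.
D: fails — vR²w, vRu but w ≠ u.

B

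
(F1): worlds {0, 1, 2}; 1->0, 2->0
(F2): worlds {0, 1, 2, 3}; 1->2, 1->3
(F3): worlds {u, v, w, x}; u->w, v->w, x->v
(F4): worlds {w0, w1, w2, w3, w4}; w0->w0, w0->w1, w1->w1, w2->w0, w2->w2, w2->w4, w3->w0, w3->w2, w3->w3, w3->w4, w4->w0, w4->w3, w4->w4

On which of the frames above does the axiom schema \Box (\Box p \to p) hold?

(F4)

This is the axiom for shift-reflexivity; its first-order frame correspondent is \forall x \forall y (Rxy \to Ryy).
(F1): fails — R10 but not R00.
(F2): fails — R12 but not R22.
(F3): fails — Ruw but not Rww.
(F4): holds.
Valid on: (F4).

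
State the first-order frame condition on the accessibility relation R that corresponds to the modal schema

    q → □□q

This is a Sahlqvist (Geach-type) schema ◇^0□^0q → □^2◇^0q.
Minimal-valuation argument: fix x; take any y with xR^0y and any z with xR^2z. Set V(q) to the set of worlds R-reachable from y in exactly 0 steps. Then □^0q holds at y, so the antecedent holds at x; validity forces ◇^0q at z, giving a w with zR^0w and yR^0w.
First-order correspondent: ∀x ∀z (xR²z → ∃w (x = w ∧ z = w)).

∀x ∀z (xR²z → ∃w (x = w ∧ z = w))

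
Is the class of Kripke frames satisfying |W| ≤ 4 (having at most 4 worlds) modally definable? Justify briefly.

No — not modally definable

If a class were modally definable it would be closed under disjoint unions (Goldblatt–Thomason).
Any modal formula valid on each of 5 disjoint one-world frames is valid on their disjoint union (validity is preserved under disjoint unions). Each one-world frame has |W|=1≤4, but the union has |W|=5.
So no modal formula (or set of formulas) defines exactly the |W|≤4 frames.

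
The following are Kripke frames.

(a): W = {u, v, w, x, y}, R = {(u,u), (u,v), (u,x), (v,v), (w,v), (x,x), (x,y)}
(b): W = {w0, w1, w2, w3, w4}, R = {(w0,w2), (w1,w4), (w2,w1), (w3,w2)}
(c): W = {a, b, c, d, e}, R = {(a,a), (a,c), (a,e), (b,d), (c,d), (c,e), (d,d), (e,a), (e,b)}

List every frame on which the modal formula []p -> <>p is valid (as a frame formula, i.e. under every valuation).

This is the axiom for seriality; its first-order frame correspondent is forall x exists y Rxy.
(a): fails — world y has no successor.
(b): fails — world w4 has no successor.
(c): holds.

(c)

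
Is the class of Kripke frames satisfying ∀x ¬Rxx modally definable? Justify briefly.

No

If a class were modally definable it would be closed under surjective bounded morphisms (Goldblatt–Thomason).
The 3-cycle (worlds s,t,u with s→t→u→s) is irreflexive, and the map sending every world to a single reflexive point • is a surjective bounded morphism (forth: every edge maps to (•,•); back: every world has a successor). So any modal formula valid on the 3-cycle is also valid on the reflexive point, which is not irreflexive.
So no modal formula (or set of formulas) defines exactly the irreflexive frames.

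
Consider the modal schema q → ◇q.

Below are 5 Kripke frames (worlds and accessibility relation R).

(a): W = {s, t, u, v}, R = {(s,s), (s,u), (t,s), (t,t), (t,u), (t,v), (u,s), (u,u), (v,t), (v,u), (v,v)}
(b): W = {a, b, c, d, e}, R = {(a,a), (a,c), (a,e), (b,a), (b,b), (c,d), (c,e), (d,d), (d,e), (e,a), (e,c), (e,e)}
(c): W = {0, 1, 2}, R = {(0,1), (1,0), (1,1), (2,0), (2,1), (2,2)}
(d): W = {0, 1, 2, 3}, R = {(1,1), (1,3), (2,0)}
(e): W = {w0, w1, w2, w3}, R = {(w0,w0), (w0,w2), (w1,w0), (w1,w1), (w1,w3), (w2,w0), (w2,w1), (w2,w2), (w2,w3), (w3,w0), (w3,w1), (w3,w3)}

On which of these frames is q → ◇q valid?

(a), (e)

This is the axiom for reflexivity; its first-order frame correspondent is ∀x Rxx.
(a): ✓.
(b): fails — world c does not see itself.
(c): fails — world 0 does not see itself.
(d): fails — world 0 does not see itself.
(e): ✓.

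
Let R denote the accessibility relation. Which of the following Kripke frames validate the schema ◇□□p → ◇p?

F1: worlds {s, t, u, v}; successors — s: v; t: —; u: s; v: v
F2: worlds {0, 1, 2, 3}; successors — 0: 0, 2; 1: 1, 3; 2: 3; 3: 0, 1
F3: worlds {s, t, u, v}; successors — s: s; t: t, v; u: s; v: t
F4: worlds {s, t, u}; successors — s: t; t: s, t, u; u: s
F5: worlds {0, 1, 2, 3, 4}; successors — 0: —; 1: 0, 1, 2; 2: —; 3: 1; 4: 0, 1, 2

F2, F3, F4

Frame correspondent (Sahlqvist): ∀x ∀y (xRy → ∃w (yR²w ∧ xRw)) — i.e. a generalized confluence (Geach) condition.
F1: fails — uRs but no w with sR²w and uRw.
F2: ✓.
F3: ✓.
F4: ✓.
F5: fails — 1R0 but no w with 0R²w and 1Rw.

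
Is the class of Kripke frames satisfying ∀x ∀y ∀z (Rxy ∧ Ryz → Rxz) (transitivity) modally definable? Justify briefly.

The condition is transitivity. A defining modal formula is □r → □□r.

Definable; □r → □□r defines it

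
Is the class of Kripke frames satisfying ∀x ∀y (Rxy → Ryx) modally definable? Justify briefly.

Definable; r → □◇r defines it

The condition is symmetry. A defining modal formula is r → □◇r.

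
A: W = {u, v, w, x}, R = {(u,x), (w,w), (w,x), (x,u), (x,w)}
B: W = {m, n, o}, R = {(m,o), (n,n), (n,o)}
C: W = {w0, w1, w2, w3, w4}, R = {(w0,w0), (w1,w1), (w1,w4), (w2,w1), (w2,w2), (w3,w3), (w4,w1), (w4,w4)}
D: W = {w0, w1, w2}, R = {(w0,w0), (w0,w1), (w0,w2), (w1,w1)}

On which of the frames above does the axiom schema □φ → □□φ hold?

B, D

The schema corresponds to transitivity: ∀x ∀y ∀z (Rxy ∧ Ryz → Rxz).
A: fails — Rxw and Rwx but not Rxx.
B: holds.
C: fails — Rw2w1 and Rw1w4 but not Rw2w4.
D: holds.
Valid on: B, D.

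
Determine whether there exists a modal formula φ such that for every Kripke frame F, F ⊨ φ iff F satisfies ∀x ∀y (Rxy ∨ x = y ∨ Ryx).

No — not modally definable

Modal frame validity is preserved under disjoint unions.
Take 2 disjoint single-world reflexive frames: each is trivially connected, but their disjoint union has 2 worlds with no edge between distinct components, so it is not connected.
So the class is not modally definable.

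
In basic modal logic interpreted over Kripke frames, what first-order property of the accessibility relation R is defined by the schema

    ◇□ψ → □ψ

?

The Euclidean property

This is frame-equivalent to ◇ψ → □◇ψ (substitute ¬ψ for ψ and contrapose).
Suppose ◇ψ→□◇ψ is valid. Take Rxy, Rxz and set V(ψ)={y}. Then ◇ψ at x, so □◇ψ at x, so ◇ψ at z, so some w with Rzw has ψ; w=y, i.e. Rzy. By symmetry of the argument, Ryz.
The converse is a direct semantic check.
Frame condition: ∀x ∀y ∀z (Rxy ∧ Rxz → Ryz).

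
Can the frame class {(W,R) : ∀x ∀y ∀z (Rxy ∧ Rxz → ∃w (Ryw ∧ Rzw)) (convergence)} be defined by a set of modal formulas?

Yes, by ◇□p → □◇p

This is a Sahlqvist condition; the .2 axiom ◇□p → □◇p defines it.
Suppose ◇□p→□◇p is valid. Take Rxy, Rxz and set V(p)={w : Ryw}. Then □p at y so ◇□p at x, so □◇p at x, so ◇p at z, giving w with Rzw and Ryw.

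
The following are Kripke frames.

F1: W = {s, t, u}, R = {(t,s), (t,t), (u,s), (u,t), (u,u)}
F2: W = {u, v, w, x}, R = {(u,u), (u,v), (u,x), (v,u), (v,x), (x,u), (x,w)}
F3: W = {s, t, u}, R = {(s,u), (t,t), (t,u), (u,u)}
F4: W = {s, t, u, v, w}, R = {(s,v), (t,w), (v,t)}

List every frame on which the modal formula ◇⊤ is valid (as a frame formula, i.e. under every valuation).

F3

The schema corresponds to seriality: ∀x ∃y Rxy.
F1: fails — world s has no successor.
F2: fails — world w has no successor.
F3: condition met.
F4: fails — world u has no successor.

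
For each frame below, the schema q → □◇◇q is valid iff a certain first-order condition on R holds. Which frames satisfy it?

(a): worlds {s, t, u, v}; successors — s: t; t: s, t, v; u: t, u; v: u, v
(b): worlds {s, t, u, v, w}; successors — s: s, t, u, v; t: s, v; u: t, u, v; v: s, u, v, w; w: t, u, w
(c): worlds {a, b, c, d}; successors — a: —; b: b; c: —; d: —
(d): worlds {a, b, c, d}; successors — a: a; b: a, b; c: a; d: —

(a), (b), (c)

The schema corresponds to a generalized confluence (Geach) condition: ∀x ∀z (xRz → ∃w (x = w ∧ zR²w)).
(a): ✓.
(b): ✓.
(c): ✓.
(d): fails — bRa but no w with b=w and aR²w.
Valid on: (a), (b), (c).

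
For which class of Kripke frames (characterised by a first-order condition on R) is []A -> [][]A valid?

Suppose □A→□□A is valid. Take Rxy, Ryz and set V(A)={w : Rxw}. Then □A at x, so □□A at x, so □A at y, so A at z, i.e. Rxz.

transitivity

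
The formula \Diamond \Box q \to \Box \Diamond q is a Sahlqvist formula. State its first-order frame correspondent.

Suppose ◇□q→□◇q is valid. Take Rxy, Rxz and set V(q)={w : Ryw}. Then □q at y so ◇□q at x, so □◇q at x, so ◇q at z, giving w with Rzw and Ryw.

convergence: \forall x \forall y \forall z (Rxy \wedge Rxz \to \exists w (Ryw \wedge Rzw))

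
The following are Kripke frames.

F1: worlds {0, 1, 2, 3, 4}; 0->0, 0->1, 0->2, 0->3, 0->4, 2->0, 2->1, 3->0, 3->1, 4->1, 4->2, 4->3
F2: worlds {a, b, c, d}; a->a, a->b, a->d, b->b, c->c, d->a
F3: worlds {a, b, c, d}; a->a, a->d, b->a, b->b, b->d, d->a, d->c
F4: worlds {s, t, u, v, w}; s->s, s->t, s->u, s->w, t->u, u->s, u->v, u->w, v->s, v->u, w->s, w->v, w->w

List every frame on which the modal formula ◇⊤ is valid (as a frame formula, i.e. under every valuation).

The schema corresponds to seriality: ∀x ∃y Rxy.
F1: fails — world 1 has no successor.
F2: ✓.
F3: fails — world c has no successor.
F4: ✓.

F2, F4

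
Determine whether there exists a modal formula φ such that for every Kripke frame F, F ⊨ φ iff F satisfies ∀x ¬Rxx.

If a class were modally definable it would be closed under surjective bounded morphisms (Goldblatt–Thomason).
The 5-cycle (worlds 0,1,2,3,4 with 0→1→2→3→4→0) is irreflexive, and the map sending every world to a single reflexive point • is a surjective bounded morphism (forth: every edge maps to (•,•); back: every world has a successor). So any modal formula valid on the 5-cycle is also valid on the reflexive point, which is not irreflexive.
Hence irreflexivity is not modally definable.

No — not modally definable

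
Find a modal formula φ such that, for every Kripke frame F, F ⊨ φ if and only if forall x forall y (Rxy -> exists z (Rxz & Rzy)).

□□p → □p

A defining formula is □□p → □p (the C4 axiom).
Suppose □□p→□p is valid. Take Rxy and set V(p)={w : xR²w}. Then □□p at x, so □p at x, so p at y, i.e. ∃z(Rxz∧Rzy).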